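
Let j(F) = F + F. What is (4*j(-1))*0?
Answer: 0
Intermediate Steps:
j(F) = 2*F
(4*j(-1))*0 = (4*(2*(-1)))*0 = (4*(-2))*0 = -8*0 = 0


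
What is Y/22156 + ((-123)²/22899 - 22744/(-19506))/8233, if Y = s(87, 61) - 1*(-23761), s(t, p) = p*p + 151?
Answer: 16939355864990741/13579474330827852 ≈ 1.2474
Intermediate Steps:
s(t, p) = 151 + p² (s(t, p) = p² + 151 = 151 + p²)
Y = 27633 (Y = (151 + 61²) - 1*(-23761) = (151 + 3721) + 23761 = 3872 + 23761 = 27633)
Y/22156 + ((-123)²/22899 - 22744/(-19506))/8233 = 27633/22156 + ((-123)²/22899 - 22744/(-19506))/8233 = 27633*(1/22156) + (15129*(1/22899) - 22744*(-1/19506))*(1/8233) = 27633/22156 + (5043/7633 + 11372/9753)*(1/8233) = 27633/22156 + (135986855/74444649)*(1/8233) = 27633/22156 + 135986855/612902795217 = 16939355864990741/13579474330827852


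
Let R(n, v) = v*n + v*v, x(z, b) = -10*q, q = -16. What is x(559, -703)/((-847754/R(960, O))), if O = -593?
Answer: 17410480/423877 ≈ 41.074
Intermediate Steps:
x(z, b) = 160 (x(z, b) = -10*(-16) = 160)
R(n, v) = v**2 + n*v (R(n, v) = n*v + v**2 = v**2 + n*v)
x(559, -703)/((-847754/R(960, O))) = 160/((-847754*(-1/(593*(960 - 593))))) = 160/((-847754/((-593*367)))) = 160/((-847754/(-217631))) = 160/((-847754*(-1/217631))) = 160/(847754/217631) = 160*(217631/847754) = 17410480/423877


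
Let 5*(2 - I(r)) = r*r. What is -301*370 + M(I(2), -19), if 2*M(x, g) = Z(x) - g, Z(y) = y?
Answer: -1113599/10 ≈ -1.1136e+5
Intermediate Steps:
I(r) = 2 - r**2/5 (I(r) = 2 - r*r/5 = 2 - r**2/5)
M(x, g) = x/2 - g/2 (M(x, g) = (x - g)/2 = x/2 - g/2)
-301*370 + M(I(2), -19) = -301*370 + ((2 - 1/5*2**2)/2 - 1/2*(-19)) = -111370 + ((2 - 1/5*4)/2 + 19/2) = -111370 + ((2 - 4/5)/2 + 19/2) = -111370 + ((1/2)*(6/5) + 19/2) = -111370 + (3/5 + 19/2) = -111370 + 101/10 = -1113599/10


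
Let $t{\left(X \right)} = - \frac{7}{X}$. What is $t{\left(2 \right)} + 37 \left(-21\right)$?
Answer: $- \frac{1561}{2} \approx -780.5$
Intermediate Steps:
$t{\left(2 \right)} + 37 \left(-21\right) = - \frac{7}{2} + 37 \left(-21\right) = \left(-7\right) \frac{1}{2} - 777 = - \frac{7}{2} - 777 = - \frac{1561}{2}$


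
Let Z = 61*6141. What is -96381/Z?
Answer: -32127/124867 ≈ -0.25729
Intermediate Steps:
Z = 374601
-96381/Z = -96381/374601 = -96381*1/374601 = -32127/124867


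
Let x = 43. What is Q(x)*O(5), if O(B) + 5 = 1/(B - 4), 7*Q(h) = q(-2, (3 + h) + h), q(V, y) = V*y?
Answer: 712/7 ≈ 101.71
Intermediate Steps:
Q(h) = -6/7 - 4*h/7 (Q(h) = (-2*((3 + h) + h))/7 = (-2*(3 + 2*h))/7 = (-6 - 4*h)/7 = -6/7 - 4*h/7)
O(B) = -5 + 1/(-4 + B) (O(B) = -5 + 1/(B - 4) = -5 + 1/(-4 + B))
Q(x)*O(5) = (-6/7 - 4/7*43)*((21 - 5*5)/(-4 + 5)) = (-6/7 - 172/7)*((21 - 25)/1) = -178*(-4)/7 = -178/7*(-4) = 712/7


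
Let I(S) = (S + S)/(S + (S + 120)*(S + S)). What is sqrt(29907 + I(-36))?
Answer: sqrt(5054285)/13 ≈ 172.94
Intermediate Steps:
I(S) = 2*S/(S + 2*S*(120 + S)) (I(S) = (2*S)/(S + (120 + S)*(2*S)) = (2*S)/(S + 2*S*(120 + S)) = 2*S/(S + 2*S*(120 + S)))
sqrt(29907 + I(-36)) = sqrt(29907 + 2/(241 + 2*(-36))) = sqrt(29907 + 2/(241 - 72)) = sqrt(29907 + 2/169) = sqrt(5054285/169) = sqrt(5054285)/13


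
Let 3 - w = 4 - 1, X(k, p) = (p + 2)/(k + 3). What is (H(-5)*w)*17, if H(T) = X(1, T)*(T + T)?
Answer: 0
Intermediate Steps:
X(k, p) = (2 + p)/(3 + k)
w = 0 (w = 3 - (4 - 1) = 3 - 1*3 = 3 - 3 = 0)
H(T) = 2*T*(1/2 + T/4) (H(T) = ((2 + T)/(3 + 1))*(T + T) = ((2 + T)/4)*(2*T) = (1/2 + T/4)*(2*T) = 2*T*(1/2 + T/4))
(H(-5)*w)*17 = (((1/2)*(-5)*(2 - 5))*0)*17 = (((1/2)*(-5)*(-3))*0)*17 = ((15/2)*0)*17 = 0*17 = 0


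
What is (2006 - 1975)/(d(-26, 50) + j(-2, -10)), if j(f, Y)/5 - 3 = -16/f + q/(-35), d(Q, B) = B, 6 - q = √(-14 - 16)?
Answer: 52731/177157 - 217*I*√30/531471 ≈ 0.29765 - 0.0022364*I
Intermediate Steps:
q = 6 - I*√30 (q = 6 - √(-14 - 16) = 6 - √(-30) = 6 - I*√30 ≈ 6.0 - 5.4772*I)
j(f, Y) = 99/7 - 80/f + I*√30/7 (j(f, Y) = 15 + 5*(-16/f + (6 - I*√30)/(-35)) = 15 + 5*(-16/f + (6 - I*√30)*(-1/35)) = 15 + 5*(-16/f + (-6/35 + I*√30/35)) = 15 + 5*(-6/35 - 16/f + I*√30/35) = 15 + (-6/7 - 80/f + I*√30/7) = 99/7 - 80/f + I*√30/7)
(2006 - 1975)/(d(-26, 50) + j(-2, -10)) = (2006 - 1975)/(50 + (⅐)*(-560 - 2*(99 + I*√30))/(-2)) = 31/(50 + (⅐)*(-½)*(-560 + (-198 - 2*I*√30))) = 31/(50 + (⅐)*(-½)*(-758 - 2*I*√30)) = 31/(50 + (379/7 + I*√30/7)) = 31/(729/7 + I*√30/7)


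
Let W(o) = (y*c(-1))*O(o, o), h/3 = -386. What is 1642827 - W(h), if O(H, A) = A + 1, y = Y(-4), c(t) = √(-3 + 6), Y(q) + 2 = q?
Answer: 1642827 - 6942*√3 ≈ 1.6308e+6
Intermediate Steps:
Y(q) = -2 + q
c(t) = √3
h = -1158 (h = 3*(-386) = -1158)
y = -6 (y = -2 - 4 = -6)
O(H, A) = 1 + A
W(o) = -6*√3*(1 + o) (W(o) = (-6*√3)*(1 + o) = -6*√3*(1 + o))
1642827 - W(h) = 1642827 - 6*√3*(-1 - 1*(-1158)) = 1642827 - 6*√3*(-1 + 1158) = 1642827 - 6*√3*1157 = 1642827 - 6942*√3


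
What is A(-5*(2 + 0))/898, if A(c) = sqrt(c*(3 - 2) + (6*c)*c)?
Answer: sqrt(590)/898 ≈ 0.027049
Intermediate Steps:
A(c) = sqrt(c + 6*c**2) (A(c) = sqrt(c*1 + 6*c**2) = sqrt(c + 6*c**2))
A(-5*(2 + 0))/898 = sqrt((-5*(2 + 0))*(1 + 6*(-5*(2 + 0))))/898 = sqrt((-5*2)*(1 + 6*(-5*2)))*(1/898) = sqrt(-10*(1 + 6*(-10)))*(1/898) = sqrt(-10*(1 - 60))*(1/898) = sqrt(-10*(-59))*(1/898) = sqrt(590)*(1/898) = sqrt(590)/898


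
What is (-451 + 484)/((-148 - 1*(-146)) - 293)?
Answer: -33/295 ≈ -0.11186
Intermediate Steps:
(-451 + 484)/((-148 - 1*(-146)) - 293) = 33/((-148 + 146) - 293) = 33/(-2 - 293) = 33/(-295) = 33*(-1/295) = -33/295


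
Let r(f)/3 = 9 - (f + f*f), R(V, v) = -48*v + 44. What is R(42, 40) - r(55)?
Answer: 7337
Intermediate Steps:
R(V, v) = 44 - 48*v
r(f) = 27 - 3*f - 3*f² (r(f) = 3*(9 - (f + f*f)) = 3*(9 - (f + f²)) = 3*(9 + (-f - f²)) = 3*(9 - f - f²) = 27 - 3*f - 3*f²)
R(42, 40) - r(55) = (44 - 48*40) - (27 - 3*55 - 3*55²) = (44 - 1920) - (27 - 165 - 3*3025) = -1876 - (27 - 165 - 9075) = -1876 - 1*(-9213) = -1876 + 9213 = 7337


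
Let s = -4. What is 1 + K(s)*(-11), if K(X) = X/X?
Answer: -10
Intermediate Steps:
K(X) = 1
1 + K(s)*(-11) = 1 + 1*(-11) = 1 - 11 = -10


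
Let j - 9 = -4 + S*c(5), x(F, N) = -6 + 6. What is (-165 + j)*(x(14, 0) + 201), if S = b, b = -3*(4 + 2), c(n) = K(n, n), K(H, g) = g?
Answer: -50250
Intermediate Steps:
x(F, N) = 0
c(n) = n
b = -18 (b = -3*6 = -18)
S = -18
j = -85 (j = 9 + (-4 - 18*5) = 9 + (-4 - 90) = 9 - 94 = -85)
(-165 + j)*(x(14, 0) + 201) = (-165 - 85)*(0 + 201) = -250*201 = -50250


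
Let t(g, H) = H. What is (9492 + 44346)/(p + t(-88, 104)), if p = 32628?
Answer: 26919/16366 ≈ 1.6448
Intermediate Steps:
(9492 + 44346)/(p + t(-88, 104)) = (9492 + 44346)/(32628 + 104) = 53838/32732 = 53838*(1/32732) = 26919/16366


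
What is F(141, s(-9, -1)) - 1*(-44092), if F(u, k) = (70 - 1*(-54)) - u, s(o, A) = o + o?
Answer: 44075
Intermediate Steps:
s(o, A) = 2*o
F(u, k) = 124 - u (F(u, k) = (70 + 54) - u = 124 - u)
F(141, s(-9, -1)) - 1*(-44092) = (124 - 1*141) - 1*(-44092) = (124 - 141) + 44092 = -17 + 44092 = 44075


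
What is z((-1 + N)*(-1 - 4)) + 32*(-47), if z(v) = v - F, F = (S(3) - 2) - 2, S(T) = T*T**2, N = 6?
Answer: -1552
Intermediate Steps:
S(T) = T**3
F = 23 (F = (3**3 - 2) - 2 = (27 - 2) - 2 = 25 - 2 = 23)
z(v) = -23 + v (z(v) = v - 1*23 = v - 23 = -23 + v)
z((-1 + N)*(-1 - 4)) + 32*(-47) = (-23 + (-1 + 6)*(-1 - 4)) + 32*(-47) = (-23 + 5*(-5)) - 1504 = (-23 - 25) - 1504 = -48 - 1504 = -1552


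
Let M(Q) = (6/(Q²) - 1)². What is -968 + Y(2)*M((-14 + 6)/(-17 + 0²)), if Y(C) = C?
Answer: 201609/512 ≈ 393.77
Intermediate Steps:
M(Q) = (-1 + 6/Q²)² (M(Q) = (6/Q² - 1)² = (-1 + 6/Q²)²)
-968 + Y(2)*M((-14 + 6)/(-17 + 0²)) = -968 + 2*((-6 + ((-14 + 6)/(-17 + 0²))²)²/((-14 + 6)/(-17 + 0²))⁴) = -968 + 2*((-6 + (-8/(-17 + 0))²)²/(-8/(-17 + 0))⁴) = -968 + 2*((-6 + (-8/(-17))²)²/(-8/(-17))⁴) = -968 + 2*((-6 + (-8*(-1/17))²)²/(-8*(-1/17))⁴) = -968 + 2*((-6 + (8/17)²)²/(8/17)⁴) = -968 + 2*(83521*(-6 + 64/289)²/4096) = -968 + 2*(83521*(-1670/289)²/4096) = -968 + 2*((83521/4096)*(2788900/83521)) = -968 + 2*(697225/1024) = -968 + 697225/512 = 201609/512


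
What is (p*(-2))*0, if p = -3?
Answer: 0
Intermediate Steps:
(p*(-2))*0 = -3*(-2)*0 = 6*0 = 0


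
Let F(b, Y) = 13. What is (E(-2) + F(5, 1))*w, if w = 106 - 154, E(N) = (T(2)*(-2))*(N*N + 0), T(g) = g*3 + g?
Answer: 2448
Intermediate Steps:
T(g) = 4*g (T(g) = 3*g + g = 4*g)
E(N) = -16*N² (E(N) = ((4*2)*(-2))*(N*N + 0) = (8*(-2))*(N² + 0) = -16*N²)
w = -48
(E(-2) + F(5, 1))*w = (-16*(-2)² + 13)*(-48) = (-16*4 + 13)*(-48) = (-64 + 13)*(-48) = -51*(-48) = 2448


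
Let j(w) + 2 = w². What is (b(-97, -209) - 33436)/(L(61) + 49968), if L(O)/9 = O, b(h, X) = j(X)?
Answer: 10243/50517 ≈ 0.20276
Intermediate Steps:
j(w) = -2 + w²
b(h, X) = -2 + X²
L(O) = 9*O
(b(-97, -209) - 33436)/(L(61) + 49968) = ((-2 + (-209)²) - 33436)/(9*61 + 49968) = ((-2 + 43681) - 33436)/(549 + 49968) = (43679 - 33436)/50517 = 10243*(1/50517) = 10243/50517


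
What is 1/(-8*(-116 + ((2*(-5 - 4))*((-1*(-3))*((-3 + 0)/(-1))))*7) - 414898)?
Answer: -1/404898 ≈ -2.4698e-6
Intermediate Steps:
1/(-8*(-116 + ((2*(-5 - 4))*((-1*(-3))*((-3 + 0)/(-1))))*7) - 414898) = 1/(-8*(-116 + ((2*(-9))*(3*(-3*(-1))))*7) - 414898) = 1/(-8*(-116 - 54*3*7) - 414898) = 1/(-8*(-116 - 18*9*7) - 414898) = 1/(-8*(-116 - 162*7) - 414898) = 1/(-8*(-116 - 1134) - 414898) = 1/(-8*(-1250) - 414898) = 1/(10000 - 414898) = 1/(-404898) = -1/404898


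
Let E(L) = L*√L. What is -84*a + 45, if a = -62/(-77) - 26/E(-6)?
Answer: -249/11 + 182*I*√6/3 ≈ -22.636 + 148.6*I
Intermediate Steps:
E(L) = L^(3/2)
a = 62/77 - 13*I*√6/18 (a = -62/(-77) - 26*I*√6/36 = -62*(-1/77) - 26*I*√6/36 = 62/77 - 13*I*√6/18 ≈ 0.80519 - 1.7691*I)
-84*a + 45 = -84*(62/77 - 13*I*√6/18) + 45 = (-744/11 + 182*I*√6/3) + 45 = -249/11 + 182*I*√6/3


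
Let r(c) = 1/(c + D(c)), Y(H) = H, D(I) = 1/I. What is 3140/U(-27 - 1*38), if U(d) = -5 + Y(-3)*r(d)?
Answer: -2653928/4187 ≈ -633.85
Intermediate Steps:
r(c) = 1/(c + 1/c)
U(d) = -5 - 3*d/(1 + d²)
3140/U(-27 - 1*38) = 3140/(-5 - 3/((-27 - 1*38) + 1/(-27 - 1*38))) = 3140/(-5 - 3/((-27 - 38) + 1/(-27 - 38))) = 3140/(-5 - 3/(-65 + 1/(-65))) = 3140/(-5 - 3/(-65 - 1/65)) = 3140/(-5 - 3/(-4226/65)) = 3140/(-5 - 3*(-65/4226)) = 3140/(-5 + 195/4226) = 3140/(-20935/4226) = 3140*(-4226/20935) = -2653928/4187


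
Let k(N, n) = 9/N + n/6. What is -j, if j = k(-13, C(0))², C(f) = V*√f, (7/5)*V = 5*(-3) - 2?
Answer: -81/169 ≈ -0.47929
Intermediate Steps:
V = -85/7 (V = 5*(5*(-3) - 2)/7 = 5*(-15 - 2)/7 = (5/7)*(-17) = -85/7 ≈ -12.143)
C(f) = -85*√f/7
k(N, n) = 9/N + n/6 (k(N, n) = 9/N + n*(⅙) = 9/N + n/6)
j = 81/169 (j = (9/(-13) + (-85*√0/7)/6)² = (9*(-1/13) + (-85/7*0)/6)² = (-9/13 + (⅙)*0)² = (-9/13 + 0)² = (-9/13)² = 81/169 ≈ 0.47929)
-j = -1*81/169 = -81/169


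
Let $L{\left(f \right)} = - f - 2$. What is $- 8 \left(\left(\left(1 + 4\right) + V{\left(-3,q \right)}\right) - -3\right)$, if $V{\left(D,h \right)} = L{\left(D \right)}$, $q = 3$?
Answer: $-72$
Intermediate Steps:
$L{\left(f \right)} = -2 - f$
$V{\left(D,h \right)} = -2 - D$
$- 8 \left(\left(\left(1 + 4\right) + V{\left(-3,q \right)}\right) - -3\right) = - 8 \left(\left(\left(1 + 4\right) - -1\right) - -3\right) = - 8 \left(\left(5 + \left(-2 + 3\right)\right) + \left(-1 + 4\right)\right) = - 8 \left(\left(5 + 1\right) + 3\right) = - 8 \left(6 + 3\right) = \left(-8\right) 9 = -72$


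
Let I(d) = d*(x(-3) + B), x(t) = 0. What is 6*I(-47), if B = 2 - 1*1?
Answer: -282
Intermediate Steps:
B = 1 (B = 2 - 1 = 1)
I(d) = d (I(d) = d*(0 + 1) = d*1 = d)
6*I(-47) = 6*(-47) = -282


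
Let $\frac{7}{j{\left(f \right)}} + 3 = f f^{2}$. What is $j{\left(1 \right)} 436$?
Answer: $-1526$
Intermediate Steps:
$j{\left(f \right)} = \frac{7}{-3 + f^{3}}$ ($j{\left(f \right)} = \frac{7}{-3 + f f^{2}} = \frac{7}{-3 + f^{3}}$)
$j{\left(1 \right)} 436 = \frac{7}{-3 + 1^{3}} \cdot 436 = \frac{7}{-3 + 1} \cdot 436 = \frac{7}{-2} \cdot 436 = 7 \left(- \frac{1}{2}\right) 436 = \left(- \frac{7}{2}\right) 436 = -1526$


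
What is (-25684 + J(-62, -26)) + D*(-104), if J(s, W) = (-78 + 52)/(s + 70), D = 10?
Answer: -106909/4 ≈ -26727.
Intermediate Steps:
J(s, W) = -26/(70 + s)
(-25684 + J(-62, -26)) + D*(-104) = (-25684 - 26/(70 - 62)) + 10*(-104) = (-25684 - 26/8) - 1040 = (-25684 - 26*⅛) - 1040 = (-25684 - 13/4) - 1040 = -102749/4 - 1040 = -106909/4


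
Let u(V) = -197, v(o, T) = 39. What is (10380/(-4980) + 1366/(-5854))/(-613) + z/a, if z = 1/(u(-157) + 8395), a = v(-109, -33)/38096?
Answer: 2926693457644/23806953006213 ≈ 0.12293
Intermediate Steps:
a = 39/38096 ≈ 0.0010237
z = 1/8198 (z = 1/(-197 + 8395) = 1/8198 ≈ 0.00012198)
(10380/(-4980) + 1366/(-5854))/(-613) + z/a = (10380/(-4980) + 1366/(-5854))/(-613) + 1/(8198*(39/38096)) = (10380*(-1/4980) + 1366*(-1/5854))*(-1/613) + (1/8198)*(38096/39) = (-173/83 - 683/2927)*(-1/613) + 19048/159861 = -563060/242941*(-1/613) + 19048/159861 = 563060/148922833 + 19048/159861 = 2926693457644/23806953006213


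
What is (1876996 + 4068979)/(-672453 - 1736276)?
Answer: -5945975/2408729 ≈ -2.4685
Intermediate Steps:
(1876996 + 4068979)/(-672453 - 1736276) = 5945975/(-2408729) = 5945975*(-1/2408729) = -5945975/2408729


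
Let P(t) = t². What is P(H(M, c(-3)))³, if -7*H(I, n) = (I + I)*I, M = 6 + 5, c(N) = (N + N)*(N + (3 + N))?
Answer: 200859416110144/117649 ≈ 1.7073e+9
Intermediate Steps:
c(N) = 2*N*(3 + 2*N) (c(N) = (2*N)*(3 + 2*N) = 2*N*(3 + 2*N))
M = 11
H(I, n) = -2*I²/7 (H(I, n) = -(I + I)*I/7 = -2*I*I/7 = -2*I²/7)
P(H(M, c(-3)))³ = ((-2/7*11²)²)³ = ((-2/7*121)²)³ = ((-242/7)²)³ = (58564/49)³ = 200859416110144/117649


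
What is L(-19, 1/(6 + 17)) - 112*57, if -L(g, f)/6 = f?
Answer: -146838/23 ≈ -6384.3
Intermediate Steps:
L(g, f) = -6*f
L(-19, 1/(6 + 17)) - 112*57 = -6/(6 + 17) - 112*57 = -6/23 - 6384 = -146838/23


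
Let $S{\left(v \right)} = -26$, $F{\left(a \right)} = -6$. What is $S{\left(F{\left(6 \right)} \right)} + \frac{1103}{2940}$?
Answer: $- \frac{75337}{2940} \approx -25.625$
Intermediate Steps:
$S{\left(F{\left(6 \right)} \right)} + \frac{1103}{2940} = -26 + \frac{1103}{2940} = - \frac{75337}{2940}$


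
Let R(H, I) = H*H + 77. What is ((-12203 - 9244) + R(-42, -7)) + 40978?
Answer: 21372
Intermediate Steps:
R(H, I) = 77 + H² (R(H, I) = H² + 77 = 77 + H²)
((-12203 - 9244) + R(-42, -7)) + 40978 = ((-12203 - 9244) + (77 + (-42)²)) + 40978 = (-21447 + (77 + 1764)) + 40978 = (-21447 + 1841) + 40978 = -19606 + 40978 = 21372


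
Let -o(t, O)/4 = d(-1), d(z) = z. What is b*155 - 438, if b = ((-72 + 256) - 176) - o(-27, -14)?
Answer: 182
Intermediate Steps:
o(t, O) = 4 (o(t, O) = -4*(-1) = 4)
b = 4 (b = ((-72 + 256) - 176) - 1*4 = (184 - 176) - 4 = 8 - 4 = 4)
b*155 - 438 = 4*155 - 438 = 620 - 438 = 182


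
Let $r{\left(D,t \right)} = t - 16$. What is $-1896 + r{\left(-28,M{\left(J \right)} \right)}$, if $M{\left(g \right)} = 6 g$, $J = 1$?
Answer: $-1906$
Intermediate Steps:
$r{\left(D,t \right)} = -16 + t$ ($r{\left(D,t \right)} = t - 16 = -16 + t$)
$-1896 + r{\left(-28,M{\left(J \right)} \right)} = -1896 + \left(-16 + 6 \cdot 1\right) = -1896 + \left(-16 + 6\right) = -1896 - 10 = -1906$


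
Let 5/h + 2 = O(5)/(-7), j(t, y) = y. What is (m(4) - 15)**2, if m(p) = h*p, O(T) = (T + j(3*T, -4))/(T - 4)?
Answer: 5329/9 ≈ 592.11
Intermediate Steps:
O(T) = 1 (O(T) = (T - 4)/(T - 4) = (-4 + T)/(-4 + T) = 1)
h = -7/3 (h = 5/(-2 + 1/(-7)) = 5/(-2 + 1*(-1/7)) = 5/(-2 - 1/7) = 5/(-15/7) = 5*(-7/15) = -7/3 ≈ -2.3333)
m(p) = -7*p/3
(m(4) - 15)**2 = (-7/3*4 - 15)**2 = (-28/3 - 15)**2 = (-73/3)**2 = 5329/9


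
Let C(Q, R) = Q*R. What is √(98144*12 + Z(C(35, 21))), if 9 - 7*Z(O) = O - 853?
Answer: √57709561/7 ≈ 1085.2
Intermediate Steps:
Z(O) = 862/7 - O/7 (Z(O) = 9/7 - (O - 853)/7 = 9/7 - (-853 + O)/7 = 9/7 + (853/7 - O/7) = 862/7 - O/7)
√(98144*12 + Z(C(35, 21))) = √(98144*12 + (862/7 - 5*21)) = √(1177728 + (862/7 - ⅐*735)) = √(1177728 + (862/7 - 105)) = √(1177728 + 127/7) = √(8244223/7) = √57709561/7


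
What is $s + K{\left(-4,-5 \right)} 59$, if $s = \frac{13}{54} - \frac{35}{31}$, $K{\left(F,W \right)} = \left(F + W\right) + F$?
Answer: $- \frac{1285445}{1674} \approx -767.89$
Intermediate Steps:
$K{\left(F,W \right)} = W + 2 F$
$s = - \frac{1487}{1674}$ ($s = 13 \cdot \frac{1}{54} - \frac{35}{31} = \frac{13}{54} - \frac{35}{31} = - \frac{1487}{1674} \approx -0.88829$)
$s + K{\left(-4,-5 \right)} 59 = - \frac{1487}{1674} + \left(-5 + 2 \left(-4\right)\right) 59 = - \frac{1487}{1674} + \left(-5 - 8\right) 59 = - \frac{1487}{1674} - 767 = - \frac{1285445}{1674}$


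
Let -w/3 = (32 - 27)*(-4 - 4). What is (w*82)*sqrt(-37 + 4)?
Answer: 9840*I*sqrt(33) ≈ 56527.0*I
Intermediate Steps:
w = 120 (w = -3*(32 - 27)*(-4 - 4) = -15*(-8) = -3*(-40) = 120)
(w*82)*sqrt(-37 + 4) = (120*82)*sqrt(-37 + 4) = 9840*sqrt(-33) = 9840*(I*sqrt(33)) = 9840*I*sqrt(33)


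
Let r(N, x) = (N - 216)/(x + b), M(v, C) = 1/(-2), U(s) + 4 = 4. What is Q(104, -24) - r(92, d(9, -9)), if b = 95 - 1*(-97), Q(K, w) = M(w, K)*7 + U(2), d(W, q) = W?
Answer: -1159/402 ≈ -2.8831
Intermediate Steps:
U(s) = 0 (U(s) = -4 + 4 = 0)
M(v, C) = -½
Q(K, w) = -7/2 (Q(K, w) = -½*7 + 0 = -7/2 + 0 = -7/2)
b = 192 (b = 95 + 97 = 192)
r(N, x) = (-216 + N)/(192 + x) (r(N, x) = (N - 216)/(x + 192) = (-216 + N)/(192 + x))
Q(104, -24) - r(92, d(9, -9)) = -7/2 - (-216 + 92)/(192 + 9) = -7/2 - (-124)/201 = -7/2 - 1*(-124/201) = -7/2 + 124/201 = -1159/402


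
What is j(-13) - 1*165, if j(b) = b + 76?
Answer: -102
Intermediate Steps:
j(b) = 76 + b
j(-13) - 1*165 = (76 - 13) - 1*165 = 63 - 165 = -102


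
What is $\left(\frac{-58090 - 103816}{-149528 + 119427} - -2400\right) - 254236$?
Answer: $- \frac{7580353530}{30101} \approx -2.5183 \cdot 10^{5}$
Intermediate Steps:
$\left(\frac{-58090 - 103816}{-149528 + 119427} - -2400\right) - 254236 = \left(- \frac{161906}{-30101} + 2400\right) - 254236 = \left(\left(-161906\right) \left(- \frac{1}{30101}\right) + 2400\right) - 254236 = \left(\frac{161906}{30101} + 2400\right) - 254236 = \frac{72404306}{30101} - 254236 = - \frac{7580353530}{30101}$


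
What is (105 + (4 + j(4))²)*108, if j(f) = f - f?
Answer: 13068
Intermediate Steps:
j(f) = 0
(105 + (4 + j(4))²)*108 = (105 + (4 + 0)²)*108 = (105 + 4²)*108 = (105 + 16)*108 = 121*108 = 13068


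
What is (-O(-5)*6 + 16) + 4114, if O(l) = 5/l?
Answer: 4136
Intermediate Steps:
(-O(-5)*6 + 16) + 4114 = (-5/(-5)*6 + 16) + 4114 = (-5*(-1)/5*6 + 16) + 4114 = (-1*(-1)*6 + 16) + 4114 = (1*6 + 16) + 4114 = (6 + 16) + 4114 = 22 + 4114 = 4136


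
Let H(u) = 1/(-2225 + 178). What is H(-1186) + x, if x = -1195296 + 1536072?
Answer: 697568471/2047 ≈ 3.4078e+5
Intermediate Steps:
H(u) = -1/2047 (H(u) = 1/(-2047) = -1/2047)
x = 340776
H(-1186) + x = -1/2047 + 340776 = 697568471/2047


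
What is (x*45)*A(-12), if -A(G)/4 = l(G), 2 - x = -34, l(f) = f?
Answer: 77760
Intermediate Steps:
x = 36 (x = 2 - 1*(-34) = 2 + 34 = 36)
A(G) = -4*G
(x*45)*A(-12) = (36*45)*(-4*(-12)) = 1620*48 = 77760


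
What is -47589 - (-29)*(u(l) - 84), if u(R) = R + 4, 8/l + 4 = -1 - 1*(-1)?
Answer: -49967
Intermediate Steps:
l = -2 (l = 8/(-4 + (-1 - 1*(-1))) = 8/(-4 + (-1 + 1)) = 8/(-4 + 0) = 8/(-4) = 8*(-¼) = -2)
u(R) = 4 + R
-47589 - (-29)*(u(l) - 84) = -47589 - (-29)*((4 - 2) - 84) = -47589 - (-29)*(2 - 84) = -47589 - (-29)*(-82) = -47589 - 1*2378 = -47589 - 2378 = -49967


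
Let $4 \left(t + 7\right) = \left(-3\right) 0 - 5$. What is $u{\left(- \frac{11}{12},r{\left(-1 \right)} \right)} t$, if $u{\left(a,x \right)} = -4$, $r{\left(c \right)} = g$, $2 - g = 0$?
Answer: $33$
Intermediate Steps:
$g = 2$ ($g = 2 - 0 = 2 + 0 = 2$)
$t = - \frac{33}{4}$ ($t = -7 + \frac{\left(-3\right) 0 - 5}{4} = -7 + \frac{0 - 5}{4} = -7 + \frac{1}{4} \left(-5\right) = -7 - \frac{5}{4} = - \frac{33}{4} \approx -8.25$)
$r{\left(c \right)} = 2$
$u{\left(- \frac{11}{12},r{\left(-1 \right)} \right)} t = \left(-4\right) \left(- \frac{33}{4}\right) = 33$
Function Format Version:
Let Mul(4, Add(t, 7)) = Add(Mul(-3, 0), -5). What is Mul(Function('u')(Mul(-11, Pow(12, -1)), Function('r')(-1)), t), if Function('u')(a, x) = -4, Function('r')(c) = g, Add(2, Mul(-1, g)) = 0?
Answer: 33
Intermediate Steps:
g = 2 (g = Add(2, Mul(-1, 0)) = Add(2, 0) = 2)
t = Rational(-33, 4) (t = Add(-7, Mul(Rational(1, 4), Add(Mul(-3, 0), -5))) = Add(-7, Mul(Rational(1, 4), Add(0, -5))) = Add(-7, Mul(Rational(1, 4), -5)) = Add(-7, Rational(-5, 4)) = Rational(-33, 4) ≈ -8.2500)
Function('r')(c) = 2
Mul(Function('u')(Mul(-11, Pow(12, -1)), Function('r')(-1)), t) = Mul(-4, Rational(-33, 4)) = 33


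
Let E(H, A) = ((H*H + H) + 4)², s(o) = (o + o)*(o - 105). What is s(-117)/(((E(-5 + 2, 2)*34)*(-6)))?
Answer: -4329/1700 ≈ -2.5465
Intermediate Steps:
s(o) = 2*o*(-105 + o) (s(o) = (2*o)*(-105 + o) = 2*o*(-105 + o))
E(H, A) = (4 + H + H²)² (E(H, A) = ((H² + H) + 4)² = ((H + H²) + 4)² = (4 + H + H²)²)
s(-117)/(((E(-5 + 2, 2)*34)*(-6))) = (2*(-117)*(-105 - 117))/((((4 + (-5 + 2) + (-5 + 2)²)²*34)*(-6))) = (2*(-117)*(-222))/((((4 - 3 + (-3)²)²*34)*(-6))) = 51948/((((4 - 3 + 9)²*34)*(-6))) = 51948/(((10²*34)*(-6))) = 51948/(((100*34)*(-6))) = 51948/((3400*(-6))) = 51948/(-20400) = 51948*(-1/20400) = -4329/1700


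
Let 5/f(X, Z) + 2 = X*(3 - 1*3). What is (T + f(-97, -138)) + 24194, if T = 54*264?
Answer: 76895/2 ≈ 38448.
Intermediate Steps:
f(X, Z) = -5/2 (f(X, Z) = 5/(-2 + X*(3 - 1*3)) = 5/(-2 + X*(3 - 3)) = 5/(-2 + X*0) = 5/(-2 + 0) = 5/(-2) = 5*(-½) = -5/2)
T = 14256
(T + f(-97, -138)) + 24194 = (14256 - 5/2) + 24194 = 28507/2 + 24194 = 76895/2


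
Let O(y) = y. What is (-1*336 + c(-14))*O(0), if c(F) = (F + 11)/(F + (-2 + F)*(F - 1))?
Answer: 0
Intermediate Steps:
c(F) = (11 + F)/(F + (-1 + F)*(-2 + F)) (c(F) = (11 + F)/(F + (-2 + F)*(-1 + F)) = (11 + F)/(F + (-1 + F)*(-2 + F)))
(-1*336 + c(-14))*O(0) = (-1*336 + (11 - 14)/(2 + (-14)**2 - 2*(-14)))*0 = (-336 - 3/(2 + 196 + 28))*0 = (-336 - 3/226)*0 = -75939/226*0 = 0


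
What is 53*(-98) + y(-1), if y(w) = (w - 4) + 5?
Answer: -5194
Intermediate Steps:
y(w) = 1 + w (y(w) = (-4 + w) + 5 = 1 + w)
53*(-98) + y(-1) = 53*(-98) + (1 - 1) = -5194 + 0 = -5194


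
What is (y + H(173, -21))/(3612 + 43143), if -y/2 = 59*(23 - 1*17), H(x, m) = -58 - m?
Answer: -149/9351 ≈ -0.015934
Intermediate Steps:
y = -708 (y = -118*(23 - 1*17) = -118*(23 - 17) = -118*6 = -2*354 = -708)
(y + H(173, -21))/(3612 + 43143) = (-708 + (-58 - 1*(-21)))/(3612 + 43143) = (-708 + (-58 + 21))/46755 = (-708 - 37)*(1/46755) = -745*1/46755 = -149/9351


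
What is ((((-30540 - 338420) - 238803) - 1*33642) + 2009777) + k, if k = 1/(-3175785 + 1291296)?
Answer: 2578681981907/1884489 ≈ 1.3684e+6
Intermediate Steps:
k = -1/1884489 (k = 1/(-1884489) = -1/1884489 ≈ -5.3065e-7)
((((-30540 - 338420) - 238803) - 1*33642) + 2009777) + k = ((((-30540 - 338420) - 238803) - 1*33642) + 2009777) - 1/1884489 = (((-368960 - 238803) - 33642) + 2009777) - 1/1884489 = ((-607763 - 33642) + 2009777) - 1/1884489 = (-641405 + 2009777) - 1/1884489 = 1368372 - 1/1884489 = 2578681981907/1884489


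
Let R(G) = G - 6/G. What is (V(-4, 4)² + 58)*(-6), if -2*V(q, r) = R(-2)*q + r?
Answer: -348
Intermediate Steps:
R(G) = G - 6/G
V(q, r) = -q/2 - r/2 (V(q, r) = -((-2 - 6/(-2))*q + r)/2 = -((-2 - 6*(-½))*q + r)/2 = -((-2 + 3)*q + r)/2 = -(1*q + r)/2 = -(q + r)/2 = -q/2 - r/2)
(V(-4, 4)² + 58)*(-6) = ((-½*(-4) - ½*4)² + 58)*(-6) = ((2 - 2)² + 58)*(-6) = (0² + 58)*(-6) = (0 + 58)*(-6) = 58*(-6) = -348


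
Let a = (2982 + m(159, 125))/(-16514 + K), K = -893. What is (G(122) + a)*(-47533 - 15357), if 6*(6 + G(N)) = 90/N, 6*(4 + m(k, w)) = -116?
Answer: 1211428970405/3185481 ≈ 3.8030e+5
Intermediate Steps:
m(k, w) = -70/3 (m(k, w) = -4 + (⅙)*(-116) = -4 - 58/3 = -70/3)
G(N) = -6 + 15/N (G(N) = -6 + (90/N)/6 = -6 + 15/N)
a = -8876/52221 (a = (2982 - 70/3)/(-16514 - 893) = (8876/3)/(-17407) = (8876/3)*(-1/17407) = -8876/52221 ≈ -0.16997)
(G(122) + a)*(-47533 - 15357) = ((-6 + 15/122) - 8876/52221)*(-47533 - 15357) = ((-6 + 15*(1/122)) - 8876/52221)*(-62890) = ((-6 + 15/122) - 8876/52221)*(-62890) = (-717/122 - 8876/52221)*(-62890) = -38525329/6370962*(-62890) = 1211428970405/3185481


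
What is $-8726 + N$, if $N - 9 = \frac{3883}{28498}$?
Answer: $- \frac{248413183}{28498} \approx -8716.9$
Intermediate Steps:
$N = \frac{260365}{28498}$ ($N = 9 + \frac{3883}{28498} = \frac{260365}{28498} \approx 9.1363$)
$-8726 + N = -8726 + \frac{260365}{28498} = - \frac{248413183}{28498}$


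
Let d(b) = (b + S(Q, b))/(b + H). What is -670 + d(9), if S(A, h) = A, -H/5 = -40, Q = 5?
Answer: -140016/209 ≈ -669.93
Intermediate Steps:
H = 200 (H = -5*(-40) = 200)
d(b) = (5 + b)/(200 + b) (d(b) = (b + 5)/(b + 200) = (5 + b)/(200 + b))
-670 + d(9) = -670 + (5 + 9)/(200 + 9) = -670 + 14/209 = -140016/209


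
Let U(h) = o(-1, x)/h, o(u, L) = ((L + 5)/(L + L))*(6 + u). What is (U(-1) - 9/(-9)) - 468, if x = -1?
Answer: -457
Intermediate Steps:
o(u, L) = (5 + L)*(6 + u)/(2*L) (o(u, L) = ((5 + L)/((2*L)))*(6 + u) = ((5 + L)*(1/(2*L)))*(6 + u) = ((5 + L)/(2*L))*(6 + u) = (5 + L)*(6 + u)/(2*L))
U(h) = -10/h (U(h) = ((½)*(30 + 5*(-1) - (6 - 1))/(-1))/h = ((½)*(-1)*(30 - 5 - 1*5))/h = ((½)*(-1)*(30 - 5 - 5))/h = ((½)*(-1)*20)/h = -10/h)
(U(-1) - 9/(-9)) - 468 = (-10/(-1) - 9/(-9)) - 468 = (-10*(-1) - ⅑*(-9)) - 468 = (10 + 1) - 468 = 11 - 468 = -457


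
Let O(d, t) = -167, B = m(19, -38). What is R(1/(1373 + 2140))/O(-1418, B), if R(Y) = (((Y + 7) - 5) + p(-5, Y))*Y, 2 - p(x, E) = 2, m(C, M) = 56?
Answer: -7027/2060975223 ≈ -3.4096e-6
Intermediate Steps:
B = 56
p(x, E) = 0 (p(x, E) = 2 - 1*2 = 2 - 2 = 0)
R(Y) = Y*(2 + Y) (R(Y) = (((Y + 7) - 5) + 0)*Y = (((7 + Y) - 5) + 0)*Y = ((2 + Y) + 0)*Y = (2 + Y)*Y = Y*(2 + Y))
R(1/(1373 + 2140))/O(-1418, B) = ((2 + 1/(1373 + 2140))/(1373 + 2140))/(-167) = ((2 + 1/3513)/3513)*(-1/167) = ((1/3513)*(7027/3513))*(-1/167) = (7027/12341169)*(-1/167) = -7027/2060975223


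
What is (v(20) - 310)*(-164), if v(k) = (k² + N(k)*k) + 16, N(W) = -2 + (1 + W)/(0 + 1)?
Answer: -79704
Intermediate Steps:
N(W) = -1 + W (N(W) = -2 + (1 + W)/1 = -2 + (1 + W)*1 = -2 + (1 + W) = -1 + W)
v(k) = 16 + k² + k*(-1 + k) (v(k) = (k² + (-1 + k)*k) + 16 = (k² + k*(-1 + k)) + 16 = 16 + k² + k*(-1 + k))
(v(20) - 310)*(-164) = ((16 - 1*20 + 2*20²) - 310)*(-164) = ((16 - 20 + 2*400) - 310)*(-164) = ((16 - 20 + 800) - 310)*(-164) = (796 - 310)*(-164) = 486*(-164) = -79704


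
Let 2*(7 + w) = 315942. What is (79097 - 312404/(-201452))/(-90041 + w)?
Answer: 1327880104/1140268683 ≈ 1.1645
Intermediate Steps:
w = 157964 (w = -7 + (1/2)*315942 = -7 + 157971 = 157964)
(79097 - 312404/(-201452))/(-90041 + w) = (79097 - 312404/(-201452))/(-90041 + 157964) = (79097 - 312404*(-1/201452))/67923 = (79097 + 78101/50363)*(1/67923) = (3983640312/50363)*(1/67923) = 1327880104/1140268683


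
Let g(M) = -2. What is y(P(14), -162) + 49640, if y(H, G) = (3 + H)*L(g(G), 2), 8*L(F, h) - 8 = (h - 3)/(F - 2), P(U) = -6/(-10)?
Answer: 3971497/80 ≈ 49644.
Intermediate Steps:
P(U) = ⅗ (P(U) = -6*(-⅒) = ⅗)
L(F, h) = 1 + (-3 + h)/(8*(-2 + F)) (L(F, h) = 1 + ((h - 3)/(F - 2))/8 = 1 + ((-3 + h)/(-2 + F))/8 = 1 + (-3 + h)/(8*(-2 + F)))
y(H, G) = 99/32 + 33*H/32 (y(H, G) = (3 + H)*((-19 + 2 + 8*(-2))/(8*(-2 - 2))) = (3 + H)*((⅛)*(-19 + 2 - 16)/(-4)) = (3 + H)*((⅛)*(-¼)*(-33)) = (3 + H)*(33/32) = 99/32 + 33*H/32)
y(P(14), -162) + 49640 = (99/32 + (33/32)*(⅗)) + 49640 = (99/32 + 99/160) + 49640 = 297/80 + 49640 = 3971497/80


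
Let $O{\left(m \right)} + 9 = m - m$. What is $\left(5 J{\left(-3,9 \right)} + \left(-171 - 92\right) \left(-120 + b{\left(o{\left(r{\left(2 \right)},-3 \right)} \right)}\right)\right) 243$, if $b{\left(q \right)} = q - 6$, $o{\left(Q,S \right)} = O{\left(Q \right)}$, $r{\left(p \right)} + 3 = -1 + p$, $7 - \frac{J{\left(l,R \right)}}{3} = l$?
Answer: $8664165$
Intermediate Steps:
$J{\left(l,R \right)} = 21 - 3 l$
$O{\left(m \right)} = -9$ ($O{\left(m \right)} = -9 + \left(m - m\right) = -9 + 0 = -9$)
$r{\left(p \right)} = -4 + p$ ($r{\left(p \right)} = -3 + \left(-1 + p\right) = -4 + p$)
$o{\left(Q,S \right)} = -9$
$b{\left(q \right)} = -6 + q$ ($b{\left(q \right)} = q - 6 = -6 + q$)
$\left(5 J{\left(-3,9 \right)} + \left(-171 - 92\right) \left(-120 + b{\left(o{\left(r{\left(2 \right)},-3 \right)} \right)}\right)\right) 243 = \left(5 \left(21 - -9\right) + \left(-171 - 92\right) \left(-120 - 15\right)\right) 243 = \left(5 \left(21 + 9\right) - 263 \left(-120 - 15\right)\right) 243 = \left(5 \cdot 30 - -35505\right) 243 = \left(150 + 35505\right) 243 = 35655 \cdot 243 = 8664165$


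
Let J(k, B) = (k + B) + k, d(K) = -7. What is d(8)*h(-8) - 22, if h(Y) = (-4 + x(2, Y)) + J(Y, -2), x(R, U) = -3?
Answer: 153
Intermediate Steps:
J(k, B) = B + 2*k (J(k, B) = (B + k) + k = B + 2*k)
h(Y) = -9 + 2*Y (h(Y) = (-4 - 3) + (-2 + 2*Y) = -7 + (-2 + 2*Y) = -9 + 2*Y)
d(8)*h(-8) - 22 = -7*(-9 + 2*(-8)) - 22 = -7*(-9 - 16) - 22 = -7*(-25) - 22 = 175 - 22 = 153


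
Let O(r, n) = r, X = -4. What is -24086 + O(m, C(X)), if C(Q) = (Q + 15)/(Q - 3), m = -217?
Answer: -24303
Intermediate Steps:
C(Q) = (15 + Q)/(-3 + Q)
-24086 + O(m, C(X)) = -24086 - 217 = -24303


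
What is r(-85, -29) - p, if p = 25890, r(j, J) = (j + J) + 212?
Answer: -25792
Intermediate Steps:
r(j, J) = 212 + J + j (r(j, J) = (J + j) + 212 = 212 + J + j)
r(-85, -29) - p = (212 - 29 - 85) - 1*25890 = 98 - 25890 = -25792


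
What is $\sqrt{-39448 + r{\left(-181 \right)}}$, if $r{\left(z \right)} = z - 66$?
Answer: $i \sqrt{39695} \approx 199.24 i$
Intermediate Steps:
$r{\left(z \right)} = -66 + z$
$\sqrt{-39448 + r{\left(-181 \right)}} = \sqrt{-39448 - 247} = \sqrt{-39695} = i \sqrt{39695}$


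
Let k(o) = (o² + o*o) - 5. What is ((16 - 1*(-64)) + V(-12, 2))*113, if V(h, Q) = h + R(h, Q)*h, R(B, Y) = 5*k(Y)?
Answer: -12656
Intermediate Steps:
k(o) = -5 + 2*o² (k(o) = (o² + o²) - 5 = 2*o² - 5 = -5 + 2*o²)
R(B, Y) = -25 + 10*Y² (R(B, Y) = 5*(-5 + 2*Y²) = -25 + 10*Y²)
V(h, Q) = h + h*(-25 + 10*Q²) (V(h, Q) = h + (-25 + 10*Q²)*h = h + h*(-25 + 10*Q²))
((16 - 1*(-64)) + V(-12, 2))*113 = ((16 - 1*(-64)) + 2*(-12)*(-12 + 5*2²))*113 = ((16 + 64) + 2*(-12)*(-12 + 5*4))*113 = (80 + 2*(-12)*(-12 + 20))*113 = (80 + 2*(-12)*8)*113 = (80 - 192)*113 = -112*113 = -12656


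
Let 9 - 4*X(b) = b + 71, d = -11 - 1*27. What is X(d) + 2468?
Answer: 2462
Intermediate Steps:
d = -38 (d = -11 - 27 = -38)
X(b) = -31/2 - b/4 (X(b) = 9/4 - (b + 71)/4 = 9/4 - (71 + b)/4 = 9/4 + (-71/4 - b/4) = -31/2 - b/4)
X(d) + 2468 = (-31/2 - 1/4*(-38)) + 2468 = (-31/2 + 19/2) + 2468 = -6 + 2468 = 2462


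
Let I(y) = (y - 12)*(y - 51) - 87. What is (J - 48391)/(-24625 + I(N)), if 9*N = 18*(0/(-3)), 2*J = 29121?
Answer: 67661/48200 ≈ 1.4038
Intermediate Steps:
J = 29121/2 (J = (½)*29121 = 29121/2 ≈ 14561.)
N = 0 (N = (18*(0/(-3)))/9 = (18*(0*(-⅓)))/9 = (18*0)/9 = (⅑)*0 = 0)
I(y) = -87 + (-51 + y)*(-12 + y) (I(y) = (-12 + y)*(-51 + y) - 87 = (-51 + y)*(-12 + y) - 87 = -87 + (-51 + y)*(-12 + y))
(J - 48391)/(-24625 + I(N)) = (29121/2 - 48391)/(-24625 + (525 + 0² - 63*0)) = -67661/(2*(-24625 + (525 + 0 + 0))) = -67661/(2*(-24625 + 525)) = -67661/2/(-24100) = -67661/2*(-1/24100) = 67661/48200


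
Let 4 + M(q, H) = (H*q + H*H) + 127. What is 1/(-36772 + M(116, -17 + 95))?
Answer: -1/21517 ≈ -4.6475e-5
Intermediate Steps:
M(q, H) = 123 + H**2 + H*q (M(q, H) = -4 + ((H*q + H*H) + 127) = -4 + ((H*q + H**2) + 127) = -4 + ((H**2 + H*q) + 127) = -4 + (127 + H**2 + H*q) = 123 + H**2 + H*q)
1/(-36772 + M(116, -17 + 95)) = 1/(-36772 + (123 + (-17 + 95)**2 + (-17 + 95)*116)) = 1/(-36772 + (123 + 78**2 + 78*116)) = 1/(-36772 + (123 + 6084 + 9048)) = 1/(-36772 + 15255) = 1/(-21517) = -1/21517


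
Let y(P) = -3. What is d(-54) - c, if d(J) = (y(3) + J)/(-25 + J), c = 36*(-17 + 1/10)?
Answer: 240603/395 ≈ 609.12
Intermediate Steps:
c = -3042/5 (c = 36*(-17 + ⅒) = 36*(-169/10) = -3042/5 ≈ -608.40)
d(J) = (-3 + J)/(-25 + J)
d(-54) - c = (-3 - 54)/(-25 - 54) - 1*(-3042/5) = -57/(-79) + 3042/5 = -1/79*(-57) + 3042/5 = 57/79 + 3042/5 = 240603/395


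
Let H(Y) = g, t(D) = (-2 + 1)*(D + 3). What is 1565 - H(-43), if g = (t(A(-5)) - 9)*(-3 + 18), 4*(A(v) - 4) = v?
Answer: 7145/4 ≈ 1786.3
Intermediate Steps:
A(v) = 4 + v/4
t(D) = -3 - D (t(D) = -(3 + D) = -3 - D)
g = -885/4 (g = ((-3 - (4 + (¼)*(-5))) - 9)*(-3 + 18) = ((-3 - (4 - 5/4)) - 9)*15 = ((-3 - 1*11/4) - 9)*15 = ((-3 - 11/4) - 9)*15 = (-23/4 - 9)*15 = -59/4*15 = -885/4 ≈ -221.25)
H(Y) = -885/4
1565 - H(-43) = 1565 - 1*(-885/4) = 1565 + 885/4 = 7145/4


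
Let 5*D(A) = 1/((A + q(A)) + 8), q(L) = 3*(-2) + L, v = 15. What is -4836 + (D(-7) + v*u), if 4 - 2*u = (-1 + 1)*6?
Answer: -288361/60 ≈ -4806.0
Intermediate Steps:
q(L) = -6 + L
u = 2 (u = 2 - (-1 + 1)*6/2 = 2 - 0*6 = 2 - 1/2*0 = 2 + 0 = 2)
D(A) = 1/(5*(2 + 2*A)) (D(A) = 1/(5*((A + (-6 + A)) + 8)) = 1/(5*((-6 + 2*A) + 8)) = 1/(5*(2 + 2*A)))
-4836 + (D(-7) + v*u) = -4836 + (1/(10*(1 - 7)) + 15*2) = -4836 + ((1/10)/(-6) + 30) = -4836 + ((1/10)*(-1/6) + 30) = -4836 + (-1/60 + 30) = -4836 + 1799/60 = -288361/60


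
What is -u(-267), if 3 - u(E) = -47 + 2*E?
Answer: -584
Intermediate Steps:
u(E) = 50 - 2*E (u(E) = 3 - (-47 + 2*E) = 3 + (47 - 2*E) = 50 - 2*E)
-u(-267) = -(50 - 2*(-267)) = -(50 + 534) = -1*584 = -584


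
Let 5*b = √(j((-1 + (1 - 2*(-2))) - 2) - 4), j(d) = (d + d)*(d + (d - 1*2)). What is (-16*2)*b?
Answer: -64/5 ≈ -12.800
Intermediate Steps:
j(d) = 2*d*(-2 + 2*d) (j(d) = (2*d)*(d + (d - 2)) = (2*d)*(d + (-2 + d)) = (2*d)*(-2 + 2*d) = 2*d*(-2 + 2*d))
b = ⅖ (b = √(4*((-1 + (1 - 2*(-2))) - 2)*(-1 + ((-1 + (1 - 2*(-2))) - 2)) - 4)/5 = √(4*((-1 + (1 + 4)) - 2)*(-1 + ((-1 + (1 + 4)) - 2)) - 4)/5 = √(4*((-1 + 5) - 2)*(-1 + ((-1 + 5) - 2)) - 4)/5 = √(4*(4 - 2)*(-1 + (4 - 2)) - 4)/5 = √(4*2*(-1 + 2) - 4)/5 = √(4*2*1 - 4)/5 = √(8 - 4)/5 = √4/5 = (⅕)*2 = ⅖ ≈ 0.40000)
(-16*2)*b = -16*2*(⅖) = -32*⅖ = -64/5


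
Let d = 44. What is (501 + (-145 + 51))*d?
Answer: 17908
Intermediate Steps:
(501 + (-145 + 51))*d = (501 + (-145 + 51))*44 = (501 - 94)*44 = 407*44 = 17908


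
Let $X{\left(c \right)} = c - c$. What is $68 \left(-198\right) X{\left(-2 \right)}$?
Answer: $0$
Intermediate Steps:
$X{\left(c \right)} = 0$
$68 \left(-198\right) X{\left(-2 \right)} = 68 \left(-198\right) 0 = \left(-13464\right) 0 = 0$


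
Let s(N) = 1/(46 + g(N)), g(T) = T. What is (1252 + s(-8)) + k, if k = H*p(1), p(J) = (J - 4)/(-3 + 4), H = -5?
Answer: 48147/38 ≈ 1267.0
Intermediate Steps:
s(N) = 1/(46 + N)
p(J) = -4 + J (p(J) = (-4 + J)/1 = (-4 + J)*1 = -4 + J)
k = 15 (k = -5*(-4 + 1) = -5*(-3) = 15)
(1252 + s(-8)) + k = (1252 + 1/(46 - 8)) + 15 = (1252 + 1/38) + 15 = 47577/38 + 15 = 48147/38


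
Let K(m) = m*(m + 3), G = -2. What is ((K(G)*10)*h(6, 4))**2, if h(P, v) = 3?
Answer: 3600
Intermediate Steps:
K(m) = m*(3 + m)
((K(G)*10)*h(6, 4))**2 = ((-2*(3 - 2)*10)*3)**2 = ((-2*1*10)*3)**2 = (-2*10*3)**2 = (-20*3)**2 = (-60)**2 = 3600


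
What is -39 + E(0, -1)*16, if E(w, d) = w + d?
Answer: -55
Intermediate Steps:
E(w, d) = d + w
-39 + E(0, -1)*16 = -39 + (-1 + 0)*16 = -39 - 1*16 = -39 - 16 = -55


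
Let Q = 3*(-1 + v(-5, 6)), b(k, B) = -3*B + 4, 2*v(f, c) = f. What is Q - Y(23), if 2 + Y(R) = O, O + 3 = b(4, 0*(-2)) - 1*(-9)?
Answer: -37/2 ≈ -18.500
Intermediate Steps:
v(f, c) = f/2
b(k, B) = 4 - 3*B
O = 10 (O = -3 + ((4 - 0*(-2)) - 1*(-9)) = -3 + ((4 - 3*0) + 9) = -3 + ((4 + 0) + 9) = -3 + (4 + 9) = -3 + 13 = 10)
Y(R) = 8 (Y(R) = -2 + 10 = 8)
Q = -21/2 (Q = 3*(-1 + (½)*(-5)) = 3*(-1 - 5/2) = 3*(-7/2) = -21/2 ≈ -10.500)
Q - Y(23) = -21/2 - 1*8 = -21/2 - 8 = -37/2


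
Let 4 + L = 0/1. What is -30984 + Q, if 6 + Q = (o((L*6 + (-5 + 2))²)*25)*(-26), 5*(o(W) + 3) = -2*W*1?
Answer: 160500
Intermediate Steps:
L = -4 (L = -4 + 0/1 = -4 + 0*1 = -4 + 0 = -4)
o(W) = -3 - 2*W/5 (o(W) = -3 + (-2*W*1)/5 = -3 + (-2*W)/5 = -3 - 2*W/5)
Q = 191484 (Q = -6 + ((-3 - 2*(-4*6 + (-5 + 2))²/5)*25)*(-26) = -6 + ((-3 - 2*(-24 - 3)²/5)*25)*(-26) = -6 + ((-3 - ⅖*(-27)²)*25)*(-26) = -6 + ((-3 - ⅖*729)*25)*(-26) = -6 + ((-3 - 1458/5)*25)*(-26) = -6 - 1473/5*25*(-26) = -6 - 7365*(-26) = -6 + 191490 = 191484)
-30984 + Q = -30984 + 191484 = 160500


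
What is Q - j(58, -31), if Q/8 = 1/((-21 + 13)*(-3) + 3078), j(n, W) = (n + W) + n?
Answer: -131831/1551 ≈ -84.997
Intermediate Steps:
j(n, W) = W + 2*n (j(n, W) = (W + n) + n = W + 2*n)
Q = 4/1551 (Q = 8/((-21 + 13)*(-3) + 3078) = 8/(-8*(-3) + 3078) = 8/(24 + 3078) = 8/3102 = 8*(1/3102) = 4/1551 ≈ 0.0025790)
Q - j(58, -31) = 4/1551 - (-31 + 2*58) = 4/1551 - (-31 + 116) = 4/1551 - 1*85 = 4/1551 - 85 = -131831/1551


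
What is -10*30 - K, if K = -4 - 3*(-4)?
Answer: -308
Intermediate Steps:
K = 8 (K = -4 + 12 = 8)
-10*30 - K = -10*30 - 1*8 = -300 - 8 = -308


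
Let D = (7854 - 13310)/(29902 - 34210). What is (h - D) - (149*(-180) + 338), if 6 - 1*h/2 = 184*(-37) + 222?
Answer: 42718918/1077 ≈ 39665.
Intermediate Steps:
h = 13184 (h = 12 - 2*(184*(-37) + 222) = 12 - 2*(-6808 + 222) = 12 - 2*(-6586) = 12 + 13172 = 13184)
D = 1364/1077 (D = -5456/(-4308) = -5456*(-1/4308) = 1364/1077 ≈ 1.2665)
(h - D) - (149*(-180) + 338) = (13184 - 1*1364/1077) - (149*(-180) + 338) = (13184 - 1364/1077) - (-26820 + 338) = 14197804/1077 - 1*(-26482) = 14197804/1077 + 26482 = 42718918/1077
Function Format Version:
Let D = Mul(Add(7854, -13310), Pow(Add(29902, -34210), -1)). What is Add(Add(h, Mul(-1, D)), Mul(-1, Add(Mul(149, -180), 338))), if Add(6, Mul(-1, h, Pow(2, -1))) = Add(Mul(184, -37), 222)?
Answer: Rational(42718918, 1077) ≈ 39665.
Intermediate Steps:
h = 13184 (h = Add(12, Mul(-2, Add(Mul(184, -37), 222))) = Add(12, Mul(-2, Add(-6808, 222))) = Add(12, Mul(-2, -6586)) = Add(12, 13172) = 13184)
D = Rational(1364, 1077) (D = Mul(-5456, Pow(-4308, -1)) = Mul(-5456, Rational(-1, 4308)) = Rational(1364, 1077) ≈ 1.2665)
Add(Add(h, Mul(-1, D)), Mul(-1, Add(Mul(149, -180), 338))) = Add(Add(13184, Mul(-1, Rational(1364, 1077))), Mul(-1, Add(Mul(149, -180), 338))) = Add(Add(13184, Rational(-1364, 1077)), Mul(-1, Add(-26820, 338))) = Add(Rational(14197804, 1077), Mul(-1, -26482)) = Add(Rational(14197804, 1077), 26482) = Rational(42718918, 1077)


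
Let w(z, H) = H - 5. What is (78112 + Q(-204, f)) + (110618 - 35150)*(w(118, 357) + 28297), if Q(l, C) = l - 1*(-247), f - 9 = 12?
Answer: 2162160887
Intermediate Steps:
f = 21 (f = 9 + 12 = 21)
Q(l, C) = 247 + l (Q(l, C) = l + 247 = 247 + l)
w(z, H) = -5 + H
(78112 + Q(-204, f)) + (110618 - 35150)*(w(118, 357) + 28297) = (78112 + (247 - 204)) + (110618 - 35150)*((-5 + 357) + 28297) = (78112 + 43) + 75468*(352 + 28297) = 78155 + 75468*28649 = 78155 + 2162082732 = 2162160887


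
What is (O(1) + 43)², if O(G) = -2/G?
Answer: 1681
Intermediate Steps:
(O(1) + 43)² = (-2/1 + 43)² = (-2*1 + 43)² = (-2 + 43)² = 41² = 1681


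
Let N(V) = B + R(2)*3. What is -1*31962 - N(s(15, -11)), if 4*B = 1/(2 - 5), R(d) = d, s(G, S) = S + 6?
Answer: -383615/12 ≈ -31968.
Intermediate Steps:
s(G, S) = 6 + S
B = -1/12 (B = 1/(4*(2 - 5)) = (1/4)/(-3) = (1/4)*(-1/3) = -1/12 ≈ -0.083333)
N(V) = 71/12 (N(V) = -1/12 + 2*3 = -1/12 + 6 = 71/12)
-1*31962 - N(s(15, -11)) = -1*31962 - 1*71/12 = -31962 - 71/12 = -383615/12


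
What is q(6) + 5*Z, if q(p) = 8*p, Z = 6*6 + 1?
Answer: 233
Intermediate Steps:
Z = 37 (Z = 36 + 1 = 37)
q(6) + 5*Z = 8*6 + 5*37 = 48 + 185 = 233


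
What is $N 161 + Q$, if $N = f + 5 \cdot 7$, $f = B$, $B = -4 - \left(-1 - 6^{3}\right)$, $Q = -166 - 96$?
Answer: $39666$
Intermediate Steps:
$Q = -262$ ($Q = -166 - 96 = -262$)
$B = 213$ ($B = -4 + \left(216 + 1\right) = -4 + 217 = 213$)
$f = 213$
$N = 248$ ($N = 213 + 5 \cdot 7 = 213 + 35 = 248$)
$N 161 + Q = 248 \cdot 161 - 262 = 39928 - 262 = 39666$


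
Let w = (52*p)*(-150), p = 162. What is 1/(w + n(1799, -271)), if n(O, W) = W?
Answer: -1/1263871 ≈ -7.9122e-7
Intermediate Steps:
w = -1263600 (w = (52*162)*(-150) = 8424*(-150) = -1263600)
1/(w + n(1799, -271)) = 1/(-1263600 - 271) = 1/(-1263871) = -1/1263871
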